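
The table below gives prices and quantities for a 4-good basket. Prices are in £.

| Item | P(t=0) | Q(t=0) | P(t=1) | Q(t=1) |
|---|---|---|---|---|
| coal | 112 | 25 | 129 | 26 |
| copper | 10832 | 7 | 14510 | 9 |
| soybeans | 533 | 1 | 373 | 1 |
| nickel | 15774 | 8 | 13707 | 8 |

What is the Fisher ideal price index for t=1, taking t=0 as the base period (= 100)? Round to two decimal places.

106.01

Laspeyres component (base-period weights):
ΣP(t=1)Q(t=0) = 129×25 + 14510×7 + 373×1 + 13707×8 = 3225 + 101570 + 373 + 109656 = 214824
ΣP(t=0)Q(t=0) = 112×25 + 10832×7 + 533×1 + 15774×8 = 2800 + 75824 + 533 + 126192 = 205349
L = 214824 / 205349 × 100 = 104.6141
Paasche component (current-period weights):
ΣP(t=1)Q(t=1) = 129×26 + 14510×9 + 373×1 + 13707×8 = 3354 + 130590 + 373 + 109656 = 243973
ΣP(t=0)Q(t=1) = 112×26 + 10832×9 + 533×1 + 15774×8 = 2912 + 97488 + 533 + 126192 = 227125
P = 243973 / 227125 × 100 = 107.4179
Fisher = √(L × P) = √(104.6141 × 107.4179) = 106.0067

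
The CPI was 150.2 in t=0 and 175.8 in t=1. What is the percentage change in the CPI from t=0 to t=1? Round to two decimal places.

Change = (175.8 − 150.2) / 150.2 × 100
       = 25.6 / 150.2 × 100 = 17.0439%

17.04%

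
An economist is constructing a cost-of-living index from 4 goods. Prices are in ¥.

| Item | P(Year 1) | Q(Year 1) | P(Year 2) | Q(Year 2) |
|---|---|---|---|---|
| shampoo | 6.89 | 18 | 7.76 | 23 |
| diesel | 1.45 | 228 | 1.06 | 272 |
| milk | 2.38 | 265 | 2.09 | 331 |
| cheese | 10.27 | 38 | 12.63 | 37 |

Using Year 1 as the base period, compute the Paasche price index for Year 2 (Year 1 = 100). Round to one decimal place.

94.5

Paasche price index uses current-period quantities as weights.
ΣP(Year 2)·Q(Year 2) = 7.76×23 + 1.06×272 + 2.09×331 + 12.63×37 = 178.48 + 288.32 + 691.79 + 467.31 = 1625.9
ΣP(Year 1)·Q(Year 2) = 6.89×23 + 1.45×272 + 2.38×331 + 10.27×37 = 158.47 + 394.4 + 787.78 + 379.99 = 1720.64
Index = 1625.9 / 1720.64 × 100 = 94.4939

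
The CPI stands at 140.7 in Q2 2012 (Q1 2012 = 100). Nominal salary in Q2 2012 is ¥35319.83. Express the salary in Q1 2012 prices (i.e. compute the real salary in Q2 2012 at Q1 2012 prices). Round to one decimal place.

Real = Nominal ÷ (Index/100) = 35319.83 ÷ (140.7/100)
     = 35319.83 ÷ 1.407 = 25102.9353

25102.9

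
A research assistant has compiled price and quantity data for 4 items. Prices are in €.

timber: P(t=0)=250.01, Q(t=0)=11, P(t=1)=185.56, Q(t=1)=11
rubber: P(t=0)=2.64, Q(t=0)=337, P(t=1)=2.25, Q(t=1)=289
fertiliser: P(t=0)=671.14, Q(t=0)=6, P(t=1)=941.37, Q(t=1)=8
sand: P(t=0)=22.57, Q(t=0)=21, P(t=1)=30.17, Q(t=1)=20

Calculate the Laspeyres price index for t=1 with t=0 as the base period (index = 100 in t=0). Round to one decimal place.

Laspeyres price index uses base-period quantities as weights.
ΣP(t=1)·Q(t=0) = 185.56×11 + 2.25×337 + 941.37×6 + 30.17×21 = 2041.16 + 758.25 + 5648.22 + 633.57 = 9081.2
ΣP(t=0)·Q(t=0) = 250.01×11 + 2.64×337 + 671.14×6 + 22.57×21 = 2750.11 + 889.68 + 4026.84 + 473.97 = 8140.6
Index = 9081.2 / 8140.6 × 100 = 111.5544

111.6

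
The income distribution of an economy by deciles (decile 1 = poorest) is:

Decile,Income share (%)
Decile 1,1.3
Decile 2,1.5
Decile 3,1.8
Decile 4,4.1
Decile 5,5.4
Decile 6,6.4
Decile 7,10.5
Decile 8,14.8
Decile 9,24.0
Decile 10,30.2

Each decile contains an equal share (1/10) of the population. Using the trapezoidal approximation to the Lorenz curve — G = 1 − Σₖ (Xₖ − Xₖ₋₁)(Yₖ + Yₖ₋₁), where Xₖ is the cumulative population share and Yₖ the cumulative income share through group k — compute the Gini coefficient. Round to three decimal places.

Cumulative income shares Yₖ: 0.0130, 0.0280, 0.0460, 0.0870, 0.1410, 0.2050, 0.3100, 0.4580, 0.6980, 1.0000
Σ (Xₖ−Xₖ₋₁)(Yₖ+Yₖ₋₁) = (1/10)(0.0130+0.0000) + (1/10)(0.0280+0.0130) + (1/10)(0.0460+0.0280) + (1/10)(0.0870+0.0460) + (1/10)(0.1410+0.0870) + (1/10)(0.2050+0.1410) + (1/10)(0.3100+0.2050) + (1/10)(0.4580+0.3100) + (1/10)(0.6980+0.4580) + (1/10)(1.0000+0.6980)
  = 0.0013 + 0.0041 + 0.0074 + 0.0133 + 0.0228 + 0.0346 + 0.0515 + 0.0768 + 0.1156 + 0.1698 = 0.4972
G = 1 − 0.4972 = 0.5028

0.503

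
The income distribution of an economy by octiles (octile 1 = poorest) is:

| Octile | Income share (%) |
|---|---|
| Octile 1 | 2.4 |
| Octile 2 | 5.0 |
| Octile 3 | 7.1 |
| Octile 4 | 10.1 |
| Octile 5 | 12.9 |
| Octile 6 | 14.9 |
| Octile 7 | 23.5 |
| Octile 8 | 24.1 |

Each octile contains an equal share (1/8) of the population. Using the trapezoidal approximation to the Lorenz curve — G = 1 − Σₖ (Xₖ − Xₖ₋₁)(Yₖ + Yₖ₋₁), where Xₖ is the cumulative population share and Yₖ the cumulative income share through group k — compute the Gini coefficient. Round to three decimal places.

0.338

Cumulative income shares Yₖ: 0.0240, 0.0740, 0.1450, 0.2460, 0.3750, 0.5240, 0.7590, 1.0000
Σ (Xₖ−Xₖ₋₁)(Yₖ+Yₖ₋₁) = (1/8)(0.0240+0.0000) + (1/8)(0.0740+0.0240) + (1/8)(0.1450+0.0740) + (1/8)(0.2460+0.1450) + (1/8)(0.3750+0.2460) + (1/8)(0.5240+0.3750) + (1/8)(0.7590+0.5240) + (1/8)(1.0000+0.7590)
  = 0.0030 + 0.0123 + 0.0274 + 0.0489 + 0.0776 + 0.1124 + 0.1604 + 0.2199 = 0.6617
G = 1 − 0.6617 = 0.3383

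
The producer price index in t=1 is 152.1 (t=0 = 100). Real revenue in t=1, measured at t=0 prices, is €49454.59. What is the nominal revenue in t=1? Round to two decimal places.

75220.43

Nominal = Real × (Index/100) = 49454.59 × (152.1/100)
        = 49454.59 × 1.521 = 75220.4314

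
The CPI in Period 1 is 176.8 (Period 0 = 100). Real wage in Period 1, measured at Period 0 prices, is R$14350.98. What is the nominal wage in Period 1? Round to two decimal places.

Nominal = Real × (Index/100) = 14350.98 × (176.8/100)
        = 14350.98 × 1.768 = 25372.5326

25372.53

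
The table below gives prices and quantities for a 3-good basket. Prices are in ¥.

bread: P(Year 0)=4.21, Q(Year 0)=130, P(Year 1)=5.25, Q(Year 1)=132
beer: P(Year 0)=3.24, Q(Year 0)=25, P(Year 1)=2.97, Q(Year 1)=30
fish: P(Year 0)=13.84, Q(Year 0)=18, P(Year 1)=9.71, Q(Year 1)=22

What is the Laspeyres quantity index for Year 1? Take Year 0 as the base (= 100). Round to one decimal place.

109.1

Laspeyres quantity index uses base-period prices as weights.
ΣP(Year 0)·Q(Year 1) = 4.21×132 + 3.24×30 + 13.84×22 = 555.72 + 97.2 + 304.48 = 957.4
ΣP(Year 0)·Q(Year 0) = 4.21×130 + 3.24×25 + 13.84×18 = 547.3 + 81 + 249.12 = 877.42
Index = 957.4 / 877.42 × 100 = 109.1154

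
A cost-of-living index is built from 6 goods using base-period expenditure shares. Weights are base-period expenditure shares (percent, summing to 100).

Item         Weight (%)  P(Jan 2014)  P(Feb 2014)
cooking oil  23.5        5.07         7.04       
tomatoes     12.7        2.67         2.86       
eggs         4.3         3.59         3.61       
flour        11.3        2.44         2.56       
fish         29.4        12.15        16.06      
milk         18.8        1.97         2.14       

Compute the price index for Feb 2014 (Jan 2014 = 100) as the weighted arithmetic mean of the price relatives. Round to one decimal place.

121.7

cooking oil: 23.5 × (7.04/5.07) = 23.5 × 1.388560 = 32.6312
tomatoes: 12.7 × (2.86/2.67) = 12.7 × 1.071161 = 13.6037
eggs: 4.3 × (3.61/3.59) = 4.3 × 1.005571 = 4.3240
flour: 11.3 × (2.56/2.44) = 11.3 × 1.049180 = 11.8557
fish: 29.4 × (16.06/12.15) = 29.4 × 1.321811 = 38.8612
milk: 18.8 × (2.14/1.97) = 18.8 × 1.086294 = 20.4223
Index = Σ wᵢ·(p₁ᵢ/p₀ᵢ) = 32.6312 + 13.6037 + 4.3240 + 11.8557 + 38.8612 + 20.4223 = 121.6982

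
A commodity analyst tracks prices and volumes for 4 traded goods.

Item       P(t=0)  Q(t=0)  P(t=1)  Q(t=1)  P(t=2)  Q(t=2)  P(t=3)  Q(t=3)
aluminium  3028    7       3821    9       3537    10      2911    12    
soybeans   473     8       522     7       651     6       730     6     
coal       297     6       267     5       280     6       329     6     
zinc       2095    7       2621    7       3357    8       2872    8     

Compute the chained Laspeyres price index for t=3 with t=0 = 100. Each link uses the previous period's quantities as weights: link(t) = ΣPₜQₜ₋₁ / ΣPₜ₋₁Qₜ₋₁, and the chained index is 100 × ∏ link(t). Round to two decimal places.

112.36

Link t=0→t=1:
ΣP(t=1)Q(t=0) = 3821×7 + 522×8 + 267×6 + 2621×7 = 26747 + 4176 + 1602 + 18347 = 50872
ΣP(t=0)Q(t=0) = 3028×7 + 473×8 + 297×6 + 2095×7 = 21196 + 3784 + 1782 + 14665 = 41427
link = 50872/41427 = 1.227991
Link t=1→t=2:
ΣP(t=2)Q(t=1) = 3537×9 + 651×7 + 280×5 + 3357×7 = 31833 + 4557 + 1400 + 23499 = 61289
ΣP(t=1)Q(t=1) = 3821×9 + 522×7 + 267×5 + 2621×7 = 34389 + 3654 + 1335 + 18347 = 57725
link = 61289/57725 = 1.061741
Link t=2→t=3:
ΣP(t=3)Q(t=2) = 2911×10 + 730×6 + 329×6 + 2872×8 = 29110 + 4380 + 1974 + 22976 = 58440
ΣP(t=2)Q(t=2) = 3537×10 + 651×6 + 280×6 + 3357×8 = 35370 + 3906 + 1680 + 26856 = 67812
link = 58440/67812 = 0.861794
Chained index = 100 × 1.227991 × 1.061741 × 0.861794 = 112.3615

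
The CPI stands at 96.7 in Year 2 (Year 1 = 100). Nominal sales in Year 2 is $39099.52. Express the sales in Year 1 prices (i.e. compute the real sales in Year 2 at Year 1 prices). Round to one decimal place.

40433.8

Real = Nominal ÷ (Index/100) = 39099.52 ÷ (96.7/100)
     = 39099.52 ÷ 0.967 = 40433.8366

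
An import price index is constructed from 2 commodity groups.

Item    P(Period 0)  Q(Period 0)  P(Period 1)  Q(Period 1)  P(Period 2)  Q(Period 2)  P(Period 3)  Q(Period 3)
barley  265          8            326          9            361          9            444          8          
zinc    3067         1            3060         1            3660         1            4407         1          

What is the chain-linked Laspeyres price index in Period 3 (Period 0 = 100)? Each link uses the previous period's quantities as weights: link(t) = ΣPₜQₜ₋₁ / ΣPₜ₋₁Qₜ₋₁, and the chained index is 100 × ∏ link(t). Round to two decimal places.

Link Period 0→Period 1:
ΣP(Period 1)Q(Period 0) = 326×8 + 3060×1 = 2608 + 3060 = 5668
ΣP(Period 0)Q(Period 0) = 265×8 + 3067×1 = 2120 + 3067 = 5187
link = 5668/5187 = 1.092732
Link Period 1→Period 2:
ΣP(Period 2)Q(Period 1) = 361×9 + 3660×1 = 3249 + 3660 = 6909
ΣP(Period 1)Q(Period 1) = 326×9 + 3060×1 = 2934 + 3060 = 5994
link = 6909/5994 = 1.152653
Link Period 2→Period 3:
ΣP(Period 3)Q(Period 2) = 444×9 + 4407×1 = 3996 + 4407 = 8403
ΣP(Period 2)Q(Period 2) = 361×9 + 3660×1 = 3249 + 3660 = 6909
link = 8403/6909 = 1.216240
Chained index = 100 × 1.092732 × 1.152653 × 1.216240 = 153.1903

153.19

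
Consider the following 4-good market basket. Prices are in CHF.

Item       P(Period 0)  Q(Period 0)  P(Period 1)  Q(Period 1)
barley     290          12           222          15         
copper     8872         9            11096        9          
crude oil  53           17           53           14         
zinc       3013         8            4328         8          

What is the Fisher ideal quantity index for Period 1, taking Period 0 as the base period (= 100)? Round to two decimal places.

100.51

Laspeyres component (base-period weights):
ΣP(Period 0)Q(Period 1) = 290×15 + 8872×9 + 53×14 + 3013×8 = 4350 + 79848 + 742 + 24104 = 109044
ΣP(Period 0)Q(Period 0) = 290×12 + 8872×9 + 53×17 + 3013×8 = 3480 + 79848 + 901 + 24104 = 108333
L = 109044 / 108333 × 100 = 100.6563
Paasche component (current-period weights):
ΣP(Period 1)Q(Period 1) = 222×15 + 11096×9 + 53×14 + 4328×8 = 3330 + 99864 + 742 + 34624 = 138560
ΣP(Period 1)Q(Period 0) = 222×12 + 11096×9 + 53×17 + 4328×8 = 2664 + 99864 + 901 + 34624 = 138053
P = 138560 / 138053 × 100 = 100.3673
Fisher = √(L × P) = √(100.6563 × 100.3673) = 100.5117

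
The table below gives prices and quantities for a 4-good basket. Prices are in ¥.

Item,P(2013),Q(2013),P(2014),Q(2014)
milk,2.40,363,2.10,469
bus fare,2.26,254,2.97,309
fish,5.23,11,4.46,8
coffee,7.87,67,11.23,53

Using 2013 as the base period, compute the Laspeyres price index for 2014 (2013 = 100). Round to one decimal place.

Laspeyres price index uses base-period quantities as weights.
ΣP(2014)·Q(2013) = 2.10×363 + 2.97×254 + 4.46×11 + 11.23×67 = 762.3 + 754.38 + 49.06 + 752.41 = 2318.15
ΣP(2013)·Q(2013) = 2.40×363 + 2.26×254 + 5.23×11 + 7.87×67 = 871.2 + 574.04 + 57.53 + 527.29 = 2030.06
Index = 2318.15 / 2030.06 × 100 = 114.1912

114.2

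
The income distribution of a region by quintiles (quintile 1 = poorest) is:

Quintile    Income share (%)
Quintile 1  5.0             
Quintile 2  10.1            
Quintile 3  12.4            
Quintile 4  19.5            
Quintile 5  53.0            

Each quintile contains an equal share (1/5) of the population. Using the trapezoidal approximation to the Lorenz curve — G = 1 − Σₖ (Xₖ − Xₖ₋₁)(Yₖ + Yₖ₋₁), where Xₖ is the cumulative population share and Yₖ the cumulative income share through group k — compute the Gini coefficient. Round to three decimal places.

Cumulative income shares Yₖ: 0.0500, 0.1510, 0.2750, 0.4700, 1.0000
Σ (Xₖ−Xₖ₋₁)(Yₖ+Yₖ₋₁) = (1/5)(0.0500+0.0000) + (1/5)(0.1510+0.0500) + (1/5)(0.2750+0.1510) + (1/5)(0.4700+0.2750) + (1/5)(1.0000+0.4700)
  = 0.0100 + 0.0402 + 0.0852 + 0.1490 + 0.2940 = 0.5784
G = 1 − 0.5784 = 0.4216

0.422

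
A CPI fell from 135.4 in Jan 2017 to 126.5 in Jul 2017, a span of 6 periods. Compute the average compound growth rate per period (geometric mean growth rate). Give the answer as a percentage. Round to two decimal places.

-1.13%

Growth factor = (126.5/135.4)^(1/6) = (0.934269)^(1/6) = 0.988732
Growth rate = 0.988732 − 1 = -0.011268 = -1.1268%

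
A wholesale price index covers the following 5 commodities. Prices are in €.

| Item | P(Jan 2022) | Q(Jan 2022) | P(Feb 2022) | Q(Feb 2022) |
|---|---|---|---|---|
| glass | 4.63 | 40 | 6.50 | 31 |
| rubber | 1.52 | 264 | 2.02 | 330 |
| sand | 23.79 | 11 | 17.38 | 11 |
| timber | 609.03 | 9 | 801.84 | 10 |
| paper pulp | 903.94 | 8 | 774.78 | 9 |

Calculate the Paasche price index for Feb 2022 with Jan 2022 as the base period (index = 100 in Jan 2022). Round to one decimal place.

Paasche price index uses current-period quantities as weights.
ΣP(Feb 2022)·Q(Feb 2022) = 6.50×31 + 2.02×330 + 17.38×11 + 801.84×10 + 774.78×9 = 201.5 + 666.6 + 191.18 + 8018.4 + 6973.02 = 16050.7
ΣP(Jan 2022)·Q(Feb 2022) = 4.63×31 + 1.52×330 + 23.79×11 + 609.03×10 + 903.94×9 = 143.53 + 501.6 + 261.69 + 6090.3 + 8135.46 = 15132.58
Index = 16050.7 / 15132.58 × 100 = 106.0672

106.1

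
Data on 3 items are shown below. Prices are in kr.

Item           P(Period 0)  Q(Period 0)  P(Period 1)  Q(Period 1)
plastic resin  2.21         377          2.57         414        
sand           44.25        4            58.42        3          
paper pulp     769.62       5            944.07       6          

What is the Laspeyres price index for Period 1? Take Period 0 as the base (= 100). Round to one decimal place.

Laspeyres price index uses base-period quantities as weights.
ΣP(Period 1)·Q(Period 0) = 2.57×377 + 58.42×4 + 944.07×5 = 968.89 + 233.68 + 4720.35 = 5922.92
ΣP(Period 0)·Q(Period 0) = 2.21×377 + 44.25×4 + 769.62×5 = 833.17 + 177 + 3848.1 = 4858.27
Index = 5922.92 / 4858.27 × 100 = 121.9142

121.9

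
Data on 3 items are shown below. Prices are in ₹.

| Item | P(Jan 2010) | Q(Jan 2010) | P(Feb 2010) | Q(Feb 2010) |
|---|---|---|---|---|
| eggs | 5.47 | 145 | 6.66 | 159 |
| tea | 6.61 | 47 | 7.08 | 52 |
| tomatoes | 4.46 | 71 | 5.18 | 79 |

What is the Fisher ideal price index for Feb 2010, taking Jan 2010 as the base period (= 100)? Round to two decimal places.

117.29

Laspeyres component (base-period weights):
ΣP(Feb 2010)Q(Jan 2010) = 6.66×145 + 7.08×47 + 5.18×71 = 965.7 + 332.76 + 367.78 = 1666.24
ΣP(Jan 2010)Q(Jan 2010) = 5.47×145 + 6.61×47 + 4.46×71 = 793.15 + 310.67 + 316.66 = 1420.48
L = 1666.24 / 1420.48 × 100 = 117.3012
Paasche component (current-period weights):
ΣP(Feb 2010)Q(Feb 2010) = 6.66×159 + 7.08×52 + 5.18×79 = 1058.94 + 368.16 + 409.22 = 1836.32
ΣP(Jan 2010)Q(Feb 2010) = 5.47×159 + 6.61×52 + 4.46×79 = 869.73 + 343.72 + 352.34 = 1565.79
P = 1836.32 / 1565.79 × 100 = 117.2775
Fisher = √(L × P) = √(117.3012 × 117.2775) = 117.2894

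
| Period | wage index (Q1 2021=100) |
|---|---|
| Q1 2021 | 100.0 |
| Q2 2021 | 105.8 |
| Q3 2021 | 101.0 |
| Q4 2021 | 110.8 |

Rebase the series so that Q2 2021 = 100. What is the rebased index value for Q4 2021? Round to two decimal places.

Rebased(Q4 2021) = 110.8 / 105.8 × 100 = 104.7259

104.73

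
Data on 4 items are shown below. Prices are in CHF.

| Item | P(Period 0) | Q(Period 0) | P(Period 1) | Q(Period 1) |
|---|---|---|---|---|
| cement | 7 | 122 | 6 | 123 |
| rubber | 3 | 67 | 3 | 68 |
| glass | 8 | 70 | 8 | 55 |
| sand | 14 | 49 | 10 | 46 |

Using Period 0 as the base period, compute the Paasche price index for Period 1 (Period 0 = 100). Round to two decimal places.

Paasche price index uses current-period quantities as weights.
ΣP(Period 1)·Q(Period 1) = 6×123 + 3×68 + 8×55 + 10×46 = 738 + 204 + 440 + 460 = 1842
ΣP(Period 0)·Q(Period 1) = 7×123 + 3×68 + 8×55 + 14×46 = 861 + 204 + 440 + 644 = 2149
Index = 1842 / 2149 × 100 = 85.7143

85.71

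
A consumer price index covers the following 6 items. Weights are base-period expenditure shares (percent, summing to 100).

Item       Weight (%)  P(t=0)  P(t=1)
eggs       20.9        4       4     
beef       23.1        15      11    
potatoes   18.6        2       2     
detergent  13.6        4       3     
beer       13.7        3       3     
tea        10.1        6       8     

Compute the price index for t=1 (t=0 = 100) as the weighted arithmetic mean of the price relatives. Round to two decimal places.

eggs: 20.9 × (4/4) = 20.9 × 1.000000 = 20.9000
beef: 23.1 × (11/15) = 23.1 × 0.733333 = 16.9400
potatoes: 18.6 × (2/2) = 18.6 × 1.000000 = 18.6000
detergent: 13.6 × (3/4) = 13.6 × 0.750000 = 10.2000
beer: 13.7 × (3/3) = 13.7 × 1.000000 = 13.7000
tea: 10.1 × (8/6) = 10.1 × 1.333333 = 13.4667
Index = Σ wᵢ·(p₁ᵢ/p₀ᵢ) = 20.9000 + 16.9400 + 18.6000 + 10.2000 + 13.7000 + 13.4667 = 93.8067

93.81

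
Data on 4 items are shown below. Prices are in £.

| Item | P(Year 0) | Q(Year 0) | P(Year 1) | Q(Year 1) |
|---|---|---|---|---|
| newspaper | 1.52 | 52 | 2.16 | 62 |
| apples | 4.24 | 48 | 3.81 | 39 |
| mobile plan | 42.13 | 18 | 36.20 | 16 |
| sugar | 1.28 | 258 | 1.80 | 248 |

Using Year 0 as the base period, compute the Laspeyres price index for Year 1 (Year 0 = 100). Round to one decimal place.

Laspeyres price index uses base-period quantities as weights.
ΣP(Year 1)·Q(Year 0) = 2.16×52 + 3.81×48 + 36.20×18 + 1.80×258 = 112.32 + 182.88 + 651.6 + 464.4 = 1411.2
ΣP(Year 0)·Q(Year 0) = 1.52×52 + 4.24×48 + 42.13×18 + 1.28×258 = 79.04 + 203.52 + 758.34 + 330.24 = 1371.14
Index = 1411.2 / 1371.14 × 100 = 102.9217

102.9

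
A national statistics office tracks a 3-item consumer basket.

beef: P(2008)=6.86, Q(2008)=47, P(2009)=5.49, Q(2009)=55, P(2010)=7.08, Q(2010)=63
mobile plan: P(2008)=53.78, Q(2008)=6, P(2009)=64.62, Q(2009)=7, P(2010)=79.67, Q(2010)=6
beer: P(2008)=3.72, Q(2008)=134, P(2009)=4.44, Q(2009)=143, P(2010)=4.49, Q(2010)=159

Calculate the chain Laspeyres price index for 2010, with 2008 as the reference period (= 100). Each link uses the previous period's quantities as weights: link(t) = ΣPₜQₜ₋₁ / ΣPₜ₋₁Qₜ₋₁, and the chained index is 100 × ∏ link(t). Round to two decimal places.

Link 2008→2009:
ΣP(2009)Q(2008) = 5.49×47 + 64.62×6 + 4.44×134 = 258.03 + 387.72 + 594.96 = 1240.71
ΣP(2008)Q(2008) = 6.86×47 + 53.78×6 + 3.72×134 = 322.42 + 322.68 + 498.48 = 1143.58
link = 1240.71/1143.58 = 1.084935
Link 2009→2010:
ΣP(2010)Q(2009) = 7.08×55 + 79.67×7 + 4.49×143 = 389.4 + 557.69 + 642.07 = 1589.16
ΣP(2009)Q(2009) = 5.49×55 + 64.62×7 + 4.44×143 = 301.95 + 452.34 + 634.92 = 1389.21
link = 1589.16/1389.21 = 1.143931
Chained index = 100 × 1.084935 × 1.143931 = 124.1091

124.11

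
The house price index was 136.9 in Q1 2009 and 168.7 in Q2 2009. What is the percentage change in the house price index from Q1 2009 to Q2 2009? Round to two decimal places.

23.23%

Change = (168.7 − 136.9) / 136.9 × 100
       = 31.8 / 136.9 × 100 = 23.2286%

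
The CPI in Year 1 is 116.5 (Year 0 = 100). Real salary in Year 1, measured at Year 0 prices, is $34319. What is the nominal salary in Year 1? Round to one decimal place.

39981.6

Nominal = Real × (Index/100) = 34319 × (116.5/100)
        = 34319 × 1.165 = 39981.6350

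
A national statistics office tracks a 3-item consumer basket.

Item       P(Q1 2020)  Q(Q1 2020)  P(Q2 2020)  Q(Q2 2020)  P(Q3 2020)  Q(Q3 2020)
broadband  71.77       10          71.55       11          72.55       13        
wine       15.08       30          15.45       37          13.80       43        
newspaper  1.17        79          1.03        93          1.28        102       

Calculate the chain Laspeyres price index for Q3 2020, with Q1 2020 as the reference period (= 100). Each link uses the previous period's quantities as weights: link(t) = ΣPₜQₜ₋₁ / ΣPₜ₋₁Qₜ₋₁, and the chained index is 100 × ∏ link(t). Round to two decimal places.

Link Q1 2020→Q2 2020:
ΣP(Q2 2020)Q(Q1 2020) = 71.55×10 + 15.45×30 + 1.03×79 = 715.5 + 463.5 + 81.37 = 1260.37
ΣP(Q1 2020)Q(Q1 2020) = 71.77×10 + 15.08×30 + 1.17×79 = 717.7 + 452.4 + 92.43 = 1262.53
link = 1260.37/1262.53 = 0.998289
Link Q2 2020→Q3 2020:
ΣP(Q3 2020)Q(Q2 2020) = 72.55×11 + 13.80×37 + 1.28×93 = 798.05 + 510.6 + 119.04 = 1427.69
ΣP(Q2 2020)Q(Q2 2020) = 71.55×11 + 15.45×37 + 1.03×93 = 787.05 + 571.65 + 95.79 = 1454.49
link = 1427.69/1454.49 = 0.981574
Chained index = 100 × 0.998289 × 0.981574 = 97.9895

97.99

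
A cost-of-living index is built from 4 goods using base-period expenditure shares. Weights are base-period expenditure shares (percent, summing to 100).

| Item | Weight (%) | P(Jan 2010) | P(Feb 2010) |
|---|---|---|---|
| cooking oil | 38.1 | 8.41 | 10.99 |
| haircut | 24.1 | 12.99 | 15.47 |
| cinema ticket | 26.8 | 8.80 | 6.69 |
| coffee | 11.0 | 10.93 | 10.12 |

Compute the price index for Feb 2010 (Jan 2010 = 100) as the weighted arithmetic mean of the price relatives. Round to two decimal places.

cooking oil: 38.1 × (10.99/8.41) = 38.1 × 1.306778 = 49.7882
haircut: 24.1 × (15.47/12.99) = 24.1 × 1.190916 = 28.7011
cinema ticket: 26.8 × (6.69/8.80) = 26.8 × 0.760227 = 20.3741
coffee: 11.0 × (10.12/10.93) = 11.0 × 0.925892 = 10.1848
Index = Σ wᵢ·(p₁ᵢ/p₀ᵢ) = 49.7882 + 28.7011 + 20.3741 + 10.1848 = 109.0482

109.05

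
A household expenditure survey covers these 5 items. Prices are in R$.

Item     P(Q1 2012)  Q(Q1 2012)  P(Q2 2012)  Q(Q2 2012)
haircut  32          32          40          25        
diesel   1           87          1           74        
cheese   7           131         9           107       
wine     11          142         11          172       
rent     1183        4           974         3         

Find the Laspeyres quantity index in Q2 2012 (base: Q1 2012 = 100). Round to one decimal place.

Laspeyres quantity index uses base-period prices as weights.
ΣP(Q1 2012)·Q(Q2 2012) = 32×25 + 1×74 + 7×107 + 11×172 + 1183×3 = 800 + 74 + 749 + 1892 + 3549 = 7064
ΣP(Q1 2012)·Q(Q1 2012) = 32×32 + 1×87 + 7×131 + 11×142 + 1183×4 = 1024 + 87 + 917 + 1562 + 4732 = 8322
Index = 7064 / 8322 × 100 = 84.8834

84.9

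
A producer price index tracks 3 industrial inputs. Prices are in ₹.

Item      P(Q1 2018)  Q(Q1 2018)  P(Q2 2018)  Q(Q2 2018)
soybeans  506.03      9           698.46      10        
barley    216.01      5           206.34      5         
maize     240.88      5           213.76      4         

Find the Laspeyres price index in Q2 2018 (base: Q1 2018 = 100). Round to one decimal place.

122.6

Laspeyres price index uses base-period quantities as weights.
ΣP(Q2 2018)·Q(Q1 2018) = 698.46×9 + 206.34×5 + 213.76×5 = 6286.14 + 1031.7 + 1068.8 = 8386.64
ΣP(Q1 2018)·Q(Q1 2018) = 506.03×9 + 216.01×5 + 240.88×5 = 4554.27 + 1080.05 + 1204.4 = 6838.72
Index = 8386.64 / 6838.72 × 100 = 122.6346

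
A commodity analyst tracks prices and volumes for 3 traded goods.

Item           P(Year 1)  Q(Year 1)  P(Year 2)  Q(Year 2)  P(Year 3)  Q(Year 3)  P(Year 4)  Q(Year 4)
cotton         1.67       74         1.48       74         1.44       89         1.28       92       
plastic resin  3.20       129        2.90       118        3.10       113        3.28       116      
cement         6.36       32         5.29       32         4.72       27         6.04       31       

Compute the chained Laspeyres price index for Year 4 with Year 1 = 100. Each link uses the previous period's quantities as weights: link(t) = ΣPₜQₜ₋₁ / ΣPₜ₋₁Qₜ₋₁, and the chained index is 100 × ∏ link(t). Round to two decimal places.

Link Year 1→Year 2:
ΣP(Year 2)Q(Year 1) = 1.48×74 + 2.90×129 + 5.29×32 = 109.52 + 374.1 + 169.28 = 652.9
ΣP(Year 1)Q(Year 1) = 1.67×74 + 3.20×129 + 6.36×32 = 123.58 + 412.8 + 203.52 = 739.9
link = 652.9/739.9 = 0.882417
Link Year 2→Year 3:
ΣP(Year 3)Q(Year 2) = 1.44×74 + 3.10×118 + 4.72×32 = 106.56 + 365.8 + 151.04 = 623.4
ΣP(Year 2)Q(Year 2) = 1.48×74 + 2.90×118 + 5.29×32 = 109.52 + 342.2 + 169.28 = 621
link = 623.4/621 = 1.003865
Link Year 3→Year 4:
ΣP(Year 4)Q(Year 3) = 1.28×89 + 3.28×113 + 6.04×27 = 113.92 + 370.64 + 163.08 = 647.64
ΣP(Year 3)Q(Year 3) = 1.44×89 + 3.10×113 + 4.72×27 = 128.16 + 350.3 + 127.44 = 605.9
link = 647.64/605.9 = 1.068889
Chained index = 100 × 0.882417 × 1.003865 × 1.068889 = 94.6851

94.69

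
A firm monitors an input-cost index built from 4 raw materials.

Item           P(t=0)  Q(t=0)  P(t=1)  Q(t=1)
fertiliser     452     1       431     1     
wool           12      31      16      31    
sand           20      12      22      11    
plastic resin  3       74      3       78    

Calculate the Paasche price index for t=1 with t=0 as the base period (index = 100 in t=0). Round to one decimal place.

Paasche price index uses current-period quantities as weights.
ΣP(t=1)·Q(t=1) = 431×1 + 16×31 + 22×11 + 3×78 = 431 + 496 + 242 + 234 = 1403
ΣP(t=0)·Q(t=1) = 452×1 + 12×31 + 20×11 + 3×78 = 452 + 372 + 220 + 234 = 1278
Index = 1403 / 1278 × 100 = 109.7809

109.8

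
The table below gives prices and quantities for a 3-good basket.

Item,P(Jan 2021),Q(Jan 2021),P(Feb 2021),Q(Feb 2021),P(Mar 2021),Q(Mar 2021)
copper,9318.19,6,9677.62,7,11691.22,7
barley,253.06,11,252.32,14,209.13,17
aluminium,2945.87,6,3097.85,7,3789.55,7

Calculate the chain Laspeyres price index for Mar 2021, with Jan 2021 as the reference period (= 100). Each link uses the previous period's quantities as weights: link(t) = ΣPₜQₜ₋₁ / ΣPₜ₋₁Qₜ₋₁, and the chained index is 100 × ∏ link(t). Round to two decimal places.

Link Jan 2021→Feb 2021:
ΣP(Feb 2021)Q(Jan 2021) = 9677.62×6 + 252.32×11 + 3097.85×6 = 58065.72 + 2775.52 + 18587.1 = 79428.34
ΣP(Jan 2021)Q(Jan 2021) = 9318.19×6 + 253.06×11 + 2945.87×6 = 55909.14 + 2783.66 + 17675.22 = 76368.02
link = 79428.34/76368.02 = 1.040073
Link Feb 2021→Mar 2021:
ΣP(Mar 2021)Q(Feb 2021) = 11691.22×7 + 209.13×14 + 3789.55×7 = 81838.54 + 2927.82 + 26526.85 = 111293.21
ΣP(Feb 2021)Q(Feb 2021) = 9677.62×7 + 252.32×14 + 3097.85×7 = 67743.34 + 3532.48 + 21684.95 = 92960.77
link = 111293.21/92960.77 = 1.197206
Chained index = 100 × 1.040073 × 1.197206 = 124.5182

124.52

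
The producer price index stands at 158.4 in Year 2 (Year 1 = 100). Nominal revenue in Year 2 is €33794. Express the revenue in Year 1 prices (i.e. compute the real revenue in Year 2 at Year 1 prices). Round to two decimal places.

21334.60

Real = Nominal ÷ (Index/100) = 33794 ÷ (158.4/100)
     = 33794 ÷ 1.584 = 21334.5960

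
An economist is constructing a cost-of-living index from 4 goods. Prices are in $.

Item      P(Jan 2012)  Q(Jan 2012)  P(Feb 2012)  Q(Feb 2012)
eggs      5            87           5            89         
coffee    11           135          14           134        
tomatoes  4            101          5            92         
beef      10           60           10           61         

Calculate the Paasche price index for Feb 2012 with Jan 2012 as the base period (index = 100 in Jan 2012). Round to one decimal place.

Paasche price index uses current-period quantities as weights.
ΣP(Feb 2012)·Q(Feb 2012) = 5×89 + 14×134 + 5×92 + 10×61 = 445 + 1876 + 460 + 610 = 3391
ΣP(Jan 2012)·Q(Feb 2012) = 5×89 + 11×134 + 4×92 + 10×61 = 445 + 1474 + 368 + 610 = 2897
Index = 3391 / 2897 × 100 = 117.0521

117.1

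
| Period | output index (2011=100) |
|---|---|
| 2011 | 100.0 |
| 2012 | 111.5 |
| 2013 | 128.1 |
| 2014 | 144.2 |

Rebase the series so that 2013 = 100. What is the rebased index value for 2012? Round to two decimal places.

Rebased(2012) = 111.5 / 128.1 × 100 = 87.0414

87.04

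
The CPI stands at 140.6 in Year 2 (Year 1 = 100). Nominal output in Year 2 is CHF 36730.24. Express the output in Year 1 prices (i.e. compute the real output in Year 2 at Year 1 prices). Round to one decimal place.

26123.9

Real = Nominal ÷ (Index/100) = 36730.24 ÷ (140.6/100)
     = 36730.24 ÷ 1.406 = 26123.9260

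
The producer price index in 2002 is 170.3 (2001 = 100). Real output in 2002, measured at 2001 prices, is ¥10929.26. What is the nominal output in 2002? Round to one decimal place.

Nominal = Real × (Index/100) = 10929.26 × (170.3/100)
        = 10929.26 × 1.703 = 18612.5298

18612.5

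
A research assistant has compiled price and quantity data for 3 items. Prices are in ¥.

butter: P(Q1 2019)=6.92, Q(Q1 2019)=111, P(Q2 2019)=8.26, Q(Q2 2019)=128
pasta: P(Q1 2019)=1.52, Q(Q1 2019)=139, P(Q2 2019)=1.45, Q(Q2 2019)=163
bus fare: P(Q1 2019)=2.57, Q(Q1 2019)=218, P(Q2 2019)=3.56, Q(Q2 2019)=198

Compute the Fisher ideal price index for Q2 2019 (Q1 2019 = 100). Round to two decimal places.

Laspeyres component (base-period weights):
ΣP(Q2 2019)Q(Q1 2019) = 8.26×111 + 1.45×139 + 3.56×218 = 916.86 + 201.55 + 776.08 = 1894.49
ΣP(Q1 2019)Q(Q1 2019) = 6.92×111 + 1.52×139 + 2.57×218 = 768.12 + 211.28 + 560.26 = 1539.66
L = 1894.49 / 1539.66 × 100 = 123.0460
Paasche component (current-period weights):
ΣP(Q2 2019)Q(Q2 2019) = 8.26×128 + 1.45×163 + 3.56×198 = 1057.28 + 236.35 + 704.88 = 1998.51
ΣP(Q1 2019)Q(Q2 2019) = 6.92×128 + 1.52×163 + 2.57×198 = 885.76 + 247.76 + 508.86 = 1642.38
P = 1998.51 / 1642.38 × 100 = 121.6838
Fisher = √(L × P) = √(123.0460 × 121.6838) = 122.3630

122.36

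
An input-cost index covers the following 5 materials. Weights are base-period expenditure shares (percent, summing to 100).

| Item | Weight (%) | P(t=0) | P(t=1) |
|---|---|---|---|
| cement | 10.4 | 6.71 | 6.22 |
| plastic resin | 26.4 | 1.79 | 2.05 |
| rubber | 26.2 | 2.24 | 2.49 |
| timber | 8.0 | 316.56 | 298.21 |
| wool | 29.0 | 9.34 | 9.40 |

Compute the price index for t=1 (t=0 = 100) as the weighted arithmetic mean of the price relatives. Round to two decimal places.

105.72

cement: 10.4 × (6.22/6.71) = 10.4 × 0.926975 = 9.6405
plastic resin: 26.4 × (2.05/1.79) = 26.4 × 1.145251 = 30.2346
rubber: 26.2 × (2.49/2.24) = 26.2 × 1.111607 = 29.1241
timber: 8.0 × (298.21/316.56) = 8.0 × 0.942033 = 7.5363
wool: 29.0 × (9.40/9.34) = 29.0 × 1.006424 = 29.1863
Index = Σ wᵢ·(p₁ᵢ/p₀ᵢ) = 9.6405 + 30.2346 + 29.1241 + 7.5363 + 29.1863 = 105.7218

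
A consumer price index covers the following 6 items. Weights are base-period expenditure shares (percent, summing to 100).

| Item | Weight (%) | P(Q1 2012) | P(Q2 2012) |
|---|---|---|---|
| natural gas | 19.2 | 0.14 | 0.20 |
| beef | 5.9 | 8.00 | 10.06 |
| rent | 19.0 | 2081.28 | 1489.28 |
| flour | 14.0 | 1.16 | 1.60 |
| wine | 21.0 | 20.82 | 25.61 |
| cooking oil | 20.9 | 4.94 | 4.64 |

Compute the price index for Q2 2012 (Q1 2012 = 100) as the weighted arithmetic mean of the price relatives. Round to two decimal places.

113.22

natural gas: 19.2 × (0.20/0.14) = 19.2 × 1.428571 = 27.4286
beef: 5.9 × (10.06/8.00) = 5.9 × 1.257500 = 7.4193
rent: 19.0 × (1489.28/2081.28) = 19.0 × 0.715560 = 13.5956
flour: 14.0 × (1.60/1.16) = 14.0 × 1.379310 = 19.3103
wine: 21.0 × (25.61/20.82) = 21.0 × 1.230067 = 25.8314
cooking oil: 20.9 × (4.64/4.94) = 20.9 × 0.939271 = 19.6308
Index = Σ wᵢ·(p₁ᵢ/p₀ᵢ) = 27.4286 + 7.4193 + 13.5956 + 19.3103 + 25.8314 + 19.6308 = 113.2160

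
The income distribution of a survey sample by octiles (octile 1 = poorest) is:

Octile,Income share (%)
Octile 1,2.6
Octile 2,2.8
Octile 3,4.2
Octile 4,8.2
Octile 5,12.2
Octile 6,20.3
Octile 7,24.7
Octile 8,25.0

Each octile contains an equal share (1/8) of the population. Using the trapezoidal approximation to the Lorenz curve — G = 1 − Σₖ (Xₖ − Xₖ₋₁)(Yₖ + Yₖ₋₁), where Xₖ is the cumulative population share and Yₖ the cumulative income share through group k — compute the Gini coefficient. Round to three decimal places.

0.398

Cumulative income shares Yₖ: 0.0260, 0.0540, 0.0960, 0.1780, 0.3000, 0.5030, 0.7500, 1.0000
Σ (Xₖ−Xₖ₋₁)(Yₖ+Yₖ₋₁) = (1/8)(0.0260+0.0000) + (1/8)(0.0540+0.0260) + (1/8)(0.0960+0.0540) + (1/8)(0.1780+0.0960) + (1/8)(0.3000+0.1780) + (1/8)(0.5030+0.3000) + (1/8)(0.7500+0.5030) + (1/8)(1.0000+0.7500)
  = 0.0033 + 0.0100 + 0.0187 + 0.0343 + 0.0597 + 0.1004 + 0.1566 + 0.2188 = 0.6018
G = 1 − 0.6018 = 0.3982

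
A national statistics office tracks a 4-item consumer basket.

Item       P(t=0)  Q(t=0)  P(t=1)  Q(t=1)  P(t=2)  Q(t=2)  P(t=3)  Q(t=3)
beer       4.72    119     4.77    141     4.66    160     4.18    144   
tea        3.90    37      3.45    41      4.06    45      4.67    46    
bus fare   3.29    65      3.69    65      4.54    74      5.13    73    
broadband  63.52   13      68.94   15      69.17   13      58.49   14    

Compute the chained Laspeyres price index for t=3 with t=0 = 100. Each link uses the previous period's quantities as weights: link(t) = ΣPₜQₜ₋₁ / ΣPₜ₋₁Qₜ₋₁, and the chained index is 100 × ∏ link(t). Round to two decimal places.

101.10

Link t=0→t=1:
ΣP(t=1)Q(t=0) = 4.77×119 + 3.45×37 + 3.69×65 + 68.94×13 = 567.63 + 127.65 + 239.85 + 896.22 = 1831.35
ΣP(t=0)Q(t=0) = 4.72×119 + 3.90×37 + 3.29×65 + 63.52×13 = 561.68 + 144.3 + 213.85 + 825.76 = 1745.59
link = 1831.35/1745.59 = 1.049130
Link t=1→t=2:
ΣP(t=2)Q(t=1) = 4.66×141 + 4.06×41 + 4.54×65 + 69.17×15 = 657.06 + 166.46 + 295.1 + 1037.55 = 2156.17
ΣP(t=1)Q(t=1) = 4.77×141 + 3.45×41 + 3.69×65 + 68.94×15 = 672.57 + 141.45 + 239.85 + 1034.1 = 2087.97
link = 2156.17/2087.97 = 1.032663
Link t=2→t=3:
ΣP(t=3)Q(t=2) = 4.18×160 + 4.67×45 + 5.13×74 + 58.49×13 = 668.8 + 210.15 + 379.62 + 760.37 = 2018.94
ΣP(t=2)Q(t=2) = 4.66×160 + 4.06×45 + 4.54×74 + 69.17×13 = 745.6 + 182.7 + 335.96 + 899.21 = 2163.47
link = 2018.94/2163.47 = 0.933195
Chained index = 100 × 1.049130 × 1.032663 × 0.933195 = 101.1021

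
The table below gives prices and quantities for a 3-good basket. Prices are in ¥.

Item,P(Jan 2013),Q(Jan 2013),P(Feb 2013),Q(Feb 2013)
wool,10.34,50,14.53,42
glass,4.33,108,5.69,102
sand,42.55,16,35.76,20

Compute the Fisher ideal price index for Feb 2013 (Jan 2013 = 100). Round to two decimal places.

Laspeyres component (base-period weights):
ΣP(Feb 2013)Q(Jan 2013) = 14.53×50 + 5.69×108 + 35.76×16 = 726.5 + 614.52 + 572.16 = 1913.18
ΣP(Jan 2013)Q(Jan 2013) = 10.34×50 + 4.33×108 + 42.55×16 = 517 + 467.64 + 680.8 = 1665.44
L = 1913.18 / 1665.44 × 100 = 114.8753
Paasche component (current-period weights):
ΣP(Feb 2013)Q(Feb 2013) = 14.53×42 + 5.69×102 + 35.76×20 = 610.26 + 580.38 + 715.2 = 1905.84
ΣP(Jan 2013)Q(Feb 2013) = 10.34×42 + 4.33×102 + 42.55×20 = 434.28 + 441.66 + 851 = 1726.94
P = 1905.84 / 1726.94 × 100 = 110.3594
Fisher = √(L × P) = √(114.8753 × 110.3594) = 112.5947

112.59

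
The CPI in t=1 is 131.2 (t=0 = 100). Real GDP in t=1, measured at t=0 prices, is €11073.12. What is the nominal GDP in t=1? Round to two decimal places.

Nominal = Real × (Index/100) = 11073.12 × (131.2/100)
        = 11073.12 × 1.312 = 14527.9334

14527.93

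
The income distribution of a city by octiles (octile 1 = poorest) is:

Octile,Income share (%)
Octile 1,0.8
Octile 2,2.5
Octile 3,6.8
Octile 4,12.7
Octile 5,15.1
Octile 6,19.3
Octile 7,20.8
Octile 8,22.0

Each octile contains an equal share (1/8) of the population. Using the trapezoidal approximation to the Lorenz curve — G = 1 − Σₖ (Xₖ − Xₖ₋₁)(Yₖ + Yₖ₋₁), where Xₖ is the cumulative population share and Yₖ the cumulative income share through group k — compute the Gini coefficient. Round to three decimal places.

0.350

Cumulative income shares Yₖ: 0.0080, 0.0330, 0.1010, 0.2280, 0.3790, 0.5720, 0.7800, 1.0000
Σ (Xₖ−Xₖ₋₁)(Yₖ+Yₖ₋₁) = (1/8)(0.0080+0.0000) + (1/8)(0.0330+0.0080) + (1/8)(0.1010+0.0330) + (1/8)(0.2280+0.1010) + (1/8)(0.3790+0.2280) + (1/8)(0.5720+0.3790) + (1/8)(0.7800+0.5720) + (1/8)(1.0000+0.7800)
  = 0.0010 + 0.0051 + 0.0168 + 0.0411 + 0.0759 + 0.1189 + 0.1690 + 0.2225 = 0.6502
G = 1 − 0.6502 = 0.3498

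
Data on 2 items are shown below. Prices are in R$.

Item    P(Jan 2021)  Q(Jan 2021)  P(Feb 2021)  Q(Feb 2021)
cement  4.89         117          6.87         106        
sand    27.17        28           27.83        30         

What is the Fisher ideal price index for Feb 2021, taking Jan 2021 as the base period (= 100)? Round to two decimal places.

Laspeyres component (base-period weights):
ΣP(Feb 2021)Q(Jan 2021) = 6.87×117 + 27.83×28 = 803.79 + 779.24 = 1583.03
ΣP(Jan 2021)Q(Jan 2021) = 4.89×117 + 27.17×28 = 572.13 + 760.76 = 1332.89
L = 1583.03 / 1332.89 × 100 = 118.7667
Paasche component (current-period weights):
ΣP(Feb 2021)Q(Feb 2021) = 6.87×106 + 27.83×30 = 728.22 + 834.9 = 1563.12
ΣP(Jan 2021)Q(Feb 2021) = 4.89×106 + 27.17×30 = 518.34 + 815.1 = 1333.44
P = 1563.12 / 1333.44 × 100 = 117.2246
Fisher = √(L × P) = √(118.7667 × 117.2246) = 117.9932

117.99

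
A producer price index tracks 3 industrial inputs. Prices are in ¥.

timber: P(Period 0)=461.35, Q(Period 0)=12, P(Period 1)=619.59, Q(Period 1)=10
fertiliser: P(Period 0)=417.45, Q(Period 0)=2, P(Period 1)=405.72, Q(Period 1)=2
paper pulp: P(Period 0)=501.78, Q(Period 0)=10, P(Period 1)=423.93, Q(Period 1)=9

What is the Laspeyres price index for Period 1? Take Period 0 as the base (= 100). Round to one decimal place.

Laspeyres price index uses base-period quantities as weights.
ΣP(Period 1)·Q(Period 0) = 619.59×12 + 405.72×2 + 423.93×10 = 7435.08 + 811.44 + 4239.3 = 12485.82
ΣP(Period 0)·Q(Period 0) = 461.35×12 + 417.45×2 + 501.78×10 = 5536.2 + 834.9 + 5017.8 = 11388.9
Index = 12485.82 / 11388.9 × 100 = 109.6315

109.6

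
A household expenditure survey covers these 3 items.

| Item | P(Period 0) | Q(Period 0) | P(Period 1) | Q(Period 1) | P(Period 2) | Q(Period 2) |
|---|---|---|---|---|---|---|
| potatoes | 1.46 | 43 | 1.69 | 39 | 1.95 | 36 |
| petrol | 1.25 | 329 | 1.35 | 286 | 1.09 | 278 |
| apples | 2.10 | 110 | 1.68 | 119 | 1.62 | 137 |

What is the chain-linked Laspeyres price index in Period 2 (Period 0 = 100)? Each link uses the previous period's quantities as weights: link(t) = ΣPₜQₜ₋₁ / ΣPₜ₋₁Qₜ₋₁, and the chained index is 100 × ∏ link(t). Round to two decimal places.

Link Period 0→Period 1:
ΣP(Period 1)Q(Period 0) = 1.69×43 + 1.35×329 + 1.68×110 = 72.67 + 444.15 + 184.8 = 701.62
ΣP(Period 0)Q(Period 0) = 1.46×43 + 1.25×329 + 2.10×110 = 62.78 + 411.25 + 231 = 705.03
link = 701.62/705.03 = 0.995163
Link Period 1→Period 2:
ΣP(Period 2)Q(Period 1) = 1.95×39 + 1.09×286 + 1.62×119 = 76.05 + 311.74 + 192.78 = 580.57
ΣP(Period 1)Q(Period 1) = 1.69×39 + 1.35×286 + 1.68×119 = 65.91 + 386.1 + 199.92 = 651.93
link = 580.57/651.93 = 0.890540
Chained index = 100 × 0.995163 × 0.890540 = 88.6233

88.62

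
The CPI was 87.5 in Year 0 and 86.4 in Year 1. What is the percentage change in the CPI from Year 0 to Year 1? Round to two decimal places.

Change = (86.4 − 87.5) / 87.5 × 100
       = -1.1 / 87.5 × 100 = -1.2571%

-1.26%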